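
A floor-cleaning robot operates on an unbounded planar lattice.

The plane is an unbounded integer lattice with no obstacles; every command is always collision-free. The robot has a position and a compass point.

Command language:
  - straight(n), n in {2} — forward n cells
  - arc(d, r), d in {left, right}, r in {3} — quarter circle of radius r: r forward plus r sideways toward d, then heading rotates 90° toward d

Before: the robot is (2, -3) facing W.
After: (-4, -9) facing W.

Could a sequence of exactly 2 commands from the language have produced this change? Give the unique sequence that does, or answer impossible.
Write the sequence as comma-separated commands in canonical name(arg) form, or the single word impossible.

key: heading stays W — rotations cancel among the 2 commands
t0: (2, -3) facing W
t=1 arc(left, 3) ⇒ (-1, -6) facing S
t=2 arc(right, 3) ⇒ (-4, -9) facing W
all 9 alternatives checked — unique.

arc(left, 3), arc(right, 3)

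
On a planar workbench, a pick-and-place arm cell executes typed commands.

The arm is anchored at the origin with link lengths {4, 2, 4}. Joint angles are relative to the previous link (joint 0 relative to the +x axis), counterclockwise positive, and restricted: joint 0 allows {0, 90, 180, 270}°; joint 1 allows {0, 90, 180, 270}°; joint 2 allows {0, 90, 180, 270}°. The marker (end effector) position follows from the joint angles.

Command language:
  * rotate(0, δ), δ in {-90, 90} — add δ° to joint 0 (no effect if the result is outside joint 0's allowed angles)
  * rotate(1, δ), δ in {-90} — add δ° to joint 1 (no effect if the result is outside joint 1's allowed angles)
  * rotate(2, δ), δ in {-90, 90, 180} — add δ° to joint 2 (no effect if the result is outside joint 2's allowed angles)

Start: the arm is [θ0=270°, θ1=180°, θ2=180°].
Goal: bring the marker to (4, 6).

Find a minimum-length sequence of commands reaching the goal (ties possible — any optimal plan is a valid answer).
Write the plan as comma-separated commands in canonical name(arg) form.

rotate(2, 180), rotate(0, 90), rotate(1, -90)

t0: [θ0=270°, θ1=180°, θ2=180°]
[1] after rotate(2, 180): [θ0=270°, θ1=180°, θ2=0°]
[2] after rotate(0, 90): [θ0=0°, θ1=180°, θ2=0°]
[3] after rotate(1, -90): [θ0=0°, θ1=90°, θ2=0°]
nothing shorter than 3 reaches the goal.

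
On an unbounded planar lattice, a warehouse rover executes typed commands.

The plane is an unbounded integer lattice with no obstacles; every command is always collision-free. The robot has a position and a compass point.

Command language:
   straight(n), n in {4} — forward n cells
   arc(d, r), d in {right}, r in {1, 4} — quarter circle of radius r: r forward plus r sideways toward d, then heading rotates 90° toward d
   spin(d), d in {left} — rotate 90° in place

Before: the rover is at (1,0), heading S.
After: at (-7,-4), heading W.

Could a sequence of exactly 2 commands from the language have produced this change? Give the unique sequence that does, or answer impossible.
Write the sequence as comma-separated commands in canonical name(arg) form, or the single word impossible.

key: order matters: swapping arc(right, 4) and straight(4) lands elsewhere
t0: at (1,0), heading S
1. arc(right, 4) → at (-3,-4), heading W
2. straight(4) → at (-7,-4), heading W
no other 2-command option fits: unique.

arc(right, 4), straight(4)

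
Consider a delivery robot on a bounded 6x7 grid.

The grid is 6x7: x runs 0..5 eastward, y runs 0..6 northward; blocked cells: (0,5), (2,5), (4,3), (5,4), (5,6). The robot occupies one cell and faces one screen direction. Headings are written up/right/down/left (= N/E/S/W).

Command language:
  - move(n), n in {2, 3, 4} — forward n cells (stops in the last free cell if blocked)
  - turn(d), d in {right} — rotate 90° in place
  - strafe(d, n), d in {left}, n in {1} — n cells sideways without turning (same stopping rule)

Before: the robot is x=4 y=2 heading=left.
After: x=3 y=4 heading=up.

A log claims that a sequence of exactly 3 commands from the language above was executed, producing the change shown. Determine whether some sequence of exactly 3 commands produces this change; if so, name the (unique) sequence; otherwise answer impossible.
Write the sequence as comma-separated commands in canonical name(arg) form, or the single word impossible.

key: cell and facing (now N) both changed — the 3 commands mix motion and turning
start: x=4 y=2 heading=left
[1] after turn(right): x=4 y=2 heading=up
[2] after strafe(left, 1): x=3 y=2 heading=up
[3] after move(2): x=3 y=4 heading=up
all 125 alternatives checked — unique.

turn(right), strafe(left, 1), move(2)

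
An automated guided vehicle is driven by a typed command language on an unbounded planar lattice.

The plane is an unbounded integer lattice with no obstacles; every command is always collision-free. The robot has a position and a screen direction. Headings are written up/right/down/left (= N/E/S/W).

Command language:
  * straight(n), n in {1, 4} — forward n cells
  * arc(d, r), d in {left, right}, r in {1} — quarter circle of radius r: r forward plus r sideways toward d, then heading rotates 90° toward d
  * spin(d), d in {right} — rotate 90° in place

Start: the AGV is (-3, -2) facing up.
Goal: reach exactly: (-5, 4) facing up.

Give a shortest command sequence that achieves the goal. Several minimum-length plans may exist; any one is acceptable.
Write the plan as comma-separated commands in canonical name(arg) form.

from: (-3, -2) facing up
step 1 (arc(left, 1)): (-4, -1) facing left
step 2 (arc(right, 1)): (-5, 0) facing up
step 3 (straight(4)): (-5, 4) facing up
minimal: 3 command(s), checked below 3.

arc(left, 1), arc(right, 1), straight(4)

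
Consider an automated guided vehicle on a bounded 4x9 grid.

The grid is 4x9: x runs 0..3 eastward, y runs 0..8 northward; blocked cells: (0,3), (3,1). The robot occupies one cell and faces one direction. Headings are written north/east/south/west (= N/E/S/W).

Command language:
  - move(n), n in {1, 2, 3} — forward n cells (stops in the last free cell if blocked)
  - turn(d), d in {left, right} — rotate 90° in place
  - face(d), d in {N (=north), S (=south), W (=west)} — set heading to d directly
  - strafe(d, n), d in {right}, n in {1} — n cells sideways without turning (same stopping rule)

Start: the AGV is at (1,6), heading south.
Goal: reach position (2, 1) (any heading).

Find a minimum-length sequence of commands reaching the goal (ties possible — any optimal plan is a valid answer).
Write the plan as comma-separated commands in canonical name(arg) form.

start: at (1,6), heading south
step 1 (move(2)): at (1,4), heading south
step 2 (move(3)): at (1,1), heading south
step 3 (turn(left)): at (1,1), heading east
step 4 (move(2)): at (2,1), heading east
no 3-step plan works, so 4 is optimal.

move(2), move(3), turn(left), move(2)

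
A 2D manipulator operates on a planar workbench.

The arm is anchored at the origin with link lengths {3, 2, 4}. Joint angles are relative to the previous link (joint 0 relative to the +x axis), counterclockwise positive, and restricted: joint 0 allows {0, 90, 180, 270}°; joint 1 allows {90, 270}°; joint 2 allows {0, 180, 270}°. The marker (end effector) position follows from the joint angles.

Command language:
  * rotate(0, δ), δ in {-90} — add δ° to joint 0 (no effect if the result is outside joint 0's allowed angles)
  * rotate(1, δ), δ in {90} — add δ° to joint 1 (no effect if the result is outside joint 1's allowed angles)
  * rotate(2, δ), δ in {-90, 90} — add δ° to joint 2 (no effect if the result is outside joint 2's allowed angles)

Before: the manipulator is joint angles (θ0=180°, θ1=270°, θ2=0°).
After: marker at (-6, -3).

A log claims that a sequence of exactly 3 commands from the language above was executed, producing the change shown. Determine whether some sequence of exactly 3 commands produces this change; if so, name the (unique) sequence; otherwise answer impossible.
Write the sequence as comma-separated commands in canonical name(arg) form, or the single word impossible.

rotate(0, -90), rotate(0, -90), rotate(0, -90)

start: joint angles (θ0=180°, θ1=270°, θ2=0°)
1. rotate(0, -90) → joint angles (θ0=90°, θ1=270°, θ2=0°)
2. rotate(0, -90) → joint angles (θ0=0°, θ1=270°, θ2=0°)
3. rotate(0, -90) → joint angles (θ0=270°, θ1=270°, θ2=0°)
uniquely the one of 64 3-step routes that fits.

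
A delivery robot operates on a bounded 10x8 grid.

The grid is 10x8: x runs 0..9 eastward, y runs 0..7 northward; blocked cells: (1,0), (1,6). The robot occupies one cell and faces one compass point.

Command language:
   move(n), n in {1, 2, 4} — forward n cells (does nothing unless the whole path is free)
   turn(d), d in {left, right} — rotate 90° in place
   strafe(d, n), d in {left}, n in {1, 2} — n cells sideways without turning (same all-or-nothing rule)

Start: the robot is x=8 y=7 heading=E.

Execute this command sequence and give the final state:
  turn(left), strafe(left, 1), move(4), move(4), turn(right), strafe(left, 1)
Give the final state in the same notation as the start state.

initial: x=8 y=7 heading=E
[1] after turn(left): x=8 y=7 heading=N
[2] after strafe(left, 1): x=7 y=7 heading=N
[3] after move(4): x=7 y=7 heading=N
[4] after move(4): x=7 y=7 heading=N
[5] after turn(right): x=7 y=7 heading=E
[6] after strafe(left, 1): x=7 y=7 heading=E

x=7 y=7 heading=E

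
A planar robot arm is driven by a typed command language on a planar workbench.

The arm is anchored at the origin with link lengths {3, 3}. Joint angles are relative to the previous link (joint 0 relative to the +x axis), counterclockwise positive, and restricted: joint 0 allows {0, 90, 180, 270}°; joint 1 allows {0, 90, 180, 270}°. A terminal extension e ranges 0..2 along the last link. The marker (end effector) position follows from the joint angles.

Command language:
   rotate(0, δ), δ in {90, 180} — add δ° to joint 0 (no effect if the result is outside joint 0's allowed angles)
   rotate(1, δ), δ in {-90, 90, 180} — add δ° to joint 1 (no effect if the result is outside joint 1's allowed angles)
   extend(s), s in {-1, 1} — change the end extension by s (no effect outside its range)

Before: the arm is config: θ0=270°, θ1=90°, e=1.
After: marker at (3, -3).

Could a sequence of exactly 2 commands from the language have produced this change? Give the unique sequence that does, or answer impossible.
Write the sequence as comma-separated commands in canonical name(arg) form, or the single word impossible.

t0: config: θ0=270°, θ1=90°, e=1
t=1 extend(-1) ⇒ config: θ0=270°, θ1=90°, e=0
t=2 extend(-1) ⇒ config: θ0=270°, θ1=90°, e=0
no other 2-command option fits: unique.

extend(-1), extend(-1)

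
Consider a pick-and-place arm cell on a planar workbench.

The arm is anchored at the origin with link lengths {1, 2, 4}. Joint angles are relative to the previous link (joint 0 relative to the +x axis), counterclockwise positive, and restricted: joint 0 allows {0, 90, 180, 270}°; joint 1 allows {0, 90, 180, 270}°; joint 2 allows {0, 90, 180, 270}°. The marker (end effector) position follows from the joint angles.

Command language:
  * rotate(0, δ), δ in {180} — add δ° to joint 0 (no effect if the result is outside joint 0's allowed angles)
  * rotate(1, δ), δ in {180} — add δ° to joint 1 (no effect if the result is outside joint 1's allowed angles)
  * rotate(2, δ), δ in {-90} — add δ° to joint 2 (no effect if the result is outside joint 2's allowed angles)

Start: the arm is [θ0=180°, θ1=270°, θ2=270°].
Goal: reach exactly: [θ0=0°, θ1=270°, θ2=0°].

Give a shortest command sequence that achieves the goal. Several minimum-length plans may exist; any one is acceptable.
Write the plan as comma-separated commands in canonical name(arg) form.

from: [θ0=180°, θ1=270°, θ2=270°]
step 1 (rotate(0, 180)): [θ0=0°, θ1=270°, θ2=270°]
step 2 (rotate(2, -90)): [θ0=0°, θ1=270°, θ2=180°]
step 3 (rotate(2, -90)): [θ0=0°, θ1=270°, θ2=90°]
step 4 (rotate(2, -90)): [θ0=0°, θ1=270°, θ2=0°]
nothing shorter than 4 reaches the goal.

rotate(0, 180), rotate(2, -90), rotate(2, -90), rotate(2, -90)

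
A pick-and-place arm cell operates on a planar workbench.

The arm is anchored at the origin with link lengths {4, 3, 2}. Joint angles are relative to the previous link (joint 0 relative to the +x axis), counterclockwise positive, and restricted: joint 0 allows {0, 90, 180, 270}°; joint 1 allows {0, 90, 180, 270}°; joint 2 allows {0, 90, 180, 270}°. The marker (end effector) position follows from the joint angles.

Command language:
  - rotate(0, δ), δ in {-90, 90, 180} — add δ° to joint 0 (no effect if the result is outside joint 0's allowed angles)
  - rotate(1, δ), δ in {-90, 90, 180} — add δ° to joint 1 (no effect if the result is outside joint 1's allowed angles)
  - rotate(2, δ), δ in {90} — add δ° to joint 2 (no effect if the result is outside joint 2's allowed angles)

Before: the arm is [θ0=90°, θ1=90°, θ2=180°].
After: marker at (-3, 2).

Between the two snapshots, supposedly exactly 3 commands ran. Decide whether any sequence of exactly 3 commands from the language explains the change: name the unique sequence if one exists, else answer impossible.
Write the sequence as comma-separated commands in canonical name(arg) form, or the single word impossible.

start: [θ0=90°, θ1=90°, θ2=180°]
[1] after rotate(2, 90): [θ0=90°, θ1=90°, θ2=270°]
[2] after rotate(2, 90): [θ0=90°, θ1=90°, θ2=0°]
[3] after rotate(2, 90): [θ0=90°, θ1=90°, θ2=90°]
all 343 alternatives checked — unique.

rotate(2, 90), rotate(2, 90), rotate(2, 90)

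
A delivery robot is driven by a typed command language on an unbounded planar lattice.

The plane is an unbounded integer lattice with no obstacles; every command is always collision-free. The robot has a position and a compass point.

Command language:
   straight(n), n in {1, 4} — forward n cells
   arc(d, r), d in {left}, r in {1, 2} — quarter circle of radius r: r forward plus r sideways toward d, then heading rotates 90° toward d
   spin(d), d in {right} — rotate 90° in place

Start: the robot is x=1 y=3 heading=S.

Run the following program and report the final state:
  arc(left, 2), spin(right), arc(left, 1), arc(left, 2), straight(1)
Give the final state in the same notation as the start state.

start: x=1 y=3 heading=S
step 1 (arc(left, 2)): x=3 y=1 heading=E
step 2 (spin(right)): x=3 y=1 heading=S
step 3 (arc(left, 1)): x=4 y=0 heading=E
step 4 (arc(left, 2)): x=6 y=2 heading=N
step 5 (straight(1)): x=6 y=3 heading=N

x=6 y=3 heading=N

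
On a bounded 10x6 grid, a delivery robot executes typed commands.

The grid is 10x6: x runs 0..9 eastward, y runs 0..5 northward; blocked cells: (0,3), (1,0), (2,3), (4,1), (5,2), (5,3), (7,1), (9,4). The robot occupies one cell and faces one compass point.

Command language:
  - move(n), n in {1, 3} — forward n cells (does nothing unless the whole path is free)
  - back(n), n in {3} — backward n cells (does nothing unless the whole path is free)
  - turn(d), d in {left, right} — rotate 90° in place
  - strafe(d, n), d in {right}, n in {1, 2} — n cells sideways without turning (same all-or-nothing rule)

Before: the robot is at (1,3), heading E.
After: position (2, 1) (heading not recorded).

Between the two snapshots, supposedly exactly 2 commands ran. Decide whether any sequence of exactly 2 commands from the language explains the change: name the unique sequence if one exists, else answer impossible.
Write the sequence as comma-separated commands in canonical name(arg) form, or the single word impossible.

key: order matters: swapping strafe(right, 2) and move(1) lands elsewhere
start: at (1,3), heading E
1. strafe(right, 2) → at (1,1), heading E
2. move(1) → at (2,1), heading E
uniquely the one of 49 2-step routes that fits.

strafe(right, 2), move(1)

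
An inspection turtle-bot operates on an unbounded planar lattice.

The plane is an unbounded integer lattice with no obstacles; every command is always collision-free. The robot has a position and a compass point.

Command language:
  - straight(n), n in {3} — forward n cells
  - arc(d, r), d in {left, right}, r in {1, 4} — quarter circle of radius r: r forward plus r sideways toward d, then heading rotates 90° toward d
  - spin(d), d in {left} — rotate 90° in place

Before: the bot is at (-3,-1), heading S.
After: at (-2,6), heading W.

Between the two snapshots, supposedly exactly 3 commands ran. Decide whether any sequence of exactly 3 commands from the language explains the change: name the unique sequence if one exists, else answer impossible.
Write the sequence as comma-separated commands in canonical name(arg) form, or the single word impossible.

arc(left, 1), arc(left, 4), arc(left, 4)

key: position moved to (-2,6) AND the heading swung to W — translation plus rotation needed
start: at (-3,-1), heading S
step 1 (arc(left, 1)): at (-2,-2), heading E
step 2 (arc(left, 4)): at (2,2), heading N
step 3 (arc(left, 4)): at (-2,6), heading W
no other 3-command option fits: unique.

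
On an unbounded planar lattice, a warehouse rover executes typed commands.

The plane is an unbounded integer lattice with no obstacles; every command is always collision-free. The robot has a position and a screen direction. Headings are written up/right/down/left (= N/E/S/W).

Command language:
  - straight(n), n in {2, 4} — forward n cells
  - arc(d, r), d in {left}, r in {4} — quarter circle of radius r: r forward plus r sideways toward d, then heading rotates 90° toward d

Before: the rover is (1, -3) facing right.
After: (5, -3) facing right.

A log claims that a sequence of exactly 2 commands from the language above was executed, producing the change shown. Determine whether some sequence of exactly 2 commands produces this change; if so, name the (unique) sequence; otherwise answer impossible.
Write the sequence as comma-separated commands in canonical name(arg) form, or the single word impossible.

key: still facing E at the end — nothing in the sequence rotates
start: (1, -3) facing right
[1] after straight(2): (3, -3) facing right
[2] after straight(2): (5, -3) facing right
uniquely the one of 9 2-step routes that fits.

straight(2), straight(2)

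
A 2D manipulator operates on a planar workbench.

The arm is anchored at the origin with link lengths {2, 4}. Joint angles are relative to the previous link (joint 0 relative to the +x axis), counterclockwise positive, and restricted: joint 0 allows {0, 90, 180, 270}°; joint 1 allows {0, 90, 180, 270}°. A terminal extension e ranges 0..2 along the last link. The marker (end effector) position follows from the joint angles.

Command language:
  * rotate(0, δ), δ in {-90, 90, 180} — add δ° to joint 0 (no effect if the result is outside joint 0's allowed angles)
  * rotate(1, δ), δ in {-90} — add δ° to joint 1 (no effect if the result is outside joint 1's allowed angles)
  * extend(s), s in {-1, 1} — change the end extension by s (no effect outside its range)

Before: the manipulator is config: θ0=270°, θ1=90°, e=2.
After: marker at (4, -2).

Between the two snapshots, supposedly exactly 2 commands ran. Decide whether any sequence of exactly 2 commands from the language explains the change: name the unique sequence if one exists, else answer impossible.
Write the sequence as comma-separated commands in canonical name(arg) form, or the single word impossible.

initial: config: θ0=270°, θ1=90°, e=2
step 1 (extend(-1)): config: θ0=270°, θ1=90°, e=1
step 2 (extend(-1)): config: θ0=270°, θ1=90°, e=0
no rival 2-sequence matches.

extend(-1), extend(-1)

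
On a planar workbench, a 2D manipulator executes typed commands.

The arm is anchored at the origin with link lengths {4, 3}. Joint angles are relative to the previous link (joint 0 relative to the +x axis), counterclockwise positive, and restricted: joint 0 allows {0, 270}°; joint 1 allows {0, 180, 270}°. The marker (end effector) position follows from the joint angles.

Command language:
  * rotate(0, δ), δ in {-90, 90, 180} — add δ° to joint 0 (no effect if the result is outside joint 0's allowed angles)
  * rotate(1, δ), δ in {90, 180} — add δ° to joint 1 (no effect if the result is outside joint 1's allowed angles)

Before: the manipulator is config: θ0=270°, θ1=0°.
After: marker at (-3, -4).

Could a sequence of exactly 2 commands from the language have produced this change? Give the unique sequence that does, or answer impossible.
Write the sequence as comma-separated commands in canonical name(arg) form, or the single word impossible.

rotate(1, 180), rotate(1, 90)

key: running rotate(1, 90) before rotate(1, 180) would end elsewhere — order is forced
t0: config: θ0=270°, θ1=0°
[1] after rotate(1, 180): config: θ0=270°, θ1=180°
[2] after rotate(1, 90): config: θ0=270°, θ1=270°
no other 2-command option fits: unique.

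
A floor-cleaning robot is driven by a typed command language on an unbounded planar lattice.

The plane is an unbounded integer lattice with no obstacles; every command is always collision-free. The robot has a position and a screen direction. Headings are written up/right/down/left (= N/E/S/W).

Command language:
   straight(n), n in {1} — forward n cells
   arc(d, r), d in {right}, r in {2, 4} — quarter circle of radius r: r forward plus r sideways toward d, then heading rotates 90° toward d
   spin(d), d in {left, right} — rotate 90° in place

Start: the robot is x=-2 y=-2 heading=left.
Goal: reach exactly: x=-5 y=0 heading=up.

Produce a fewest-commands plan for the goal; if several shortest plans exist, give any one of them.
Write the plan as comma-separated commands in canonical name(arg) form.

begin: x=-2 y=-2 heading=left
1. straight(1) → x=-3 y=-2 heading=left
2. arc(right, 2) → x=-5 y=0 heading=up
no 1-step plan works, so 2 is optimal.

straight(1), arc(right, 2)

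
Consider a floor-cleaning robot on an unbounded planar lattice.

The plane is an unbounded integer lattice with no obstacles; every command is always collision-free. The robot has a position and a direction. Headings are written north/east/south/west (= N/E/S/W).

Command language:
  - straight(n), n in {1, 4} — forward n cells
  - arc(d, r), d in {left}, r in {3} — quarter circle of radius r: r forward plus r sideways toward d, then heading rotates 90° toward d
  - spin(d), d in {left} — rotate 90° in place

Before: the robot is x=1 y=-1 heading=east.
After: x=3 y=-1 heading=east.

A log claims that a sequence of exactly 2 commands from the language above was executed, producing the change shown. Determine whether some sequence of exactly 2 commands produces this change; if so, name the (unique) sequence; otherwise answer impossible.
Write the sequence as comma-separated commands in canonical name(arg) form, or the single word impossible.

straight(1), straight(1)

key: heading stays E — no command in the sequence turns
initial: x=1 y=-1 heading=east
step 1 (straight(1)): x=2 y=-1 heading=east
step 2 (straight(1)): x=3 y=-1 heading=east
all 16 alternatives checked — unique.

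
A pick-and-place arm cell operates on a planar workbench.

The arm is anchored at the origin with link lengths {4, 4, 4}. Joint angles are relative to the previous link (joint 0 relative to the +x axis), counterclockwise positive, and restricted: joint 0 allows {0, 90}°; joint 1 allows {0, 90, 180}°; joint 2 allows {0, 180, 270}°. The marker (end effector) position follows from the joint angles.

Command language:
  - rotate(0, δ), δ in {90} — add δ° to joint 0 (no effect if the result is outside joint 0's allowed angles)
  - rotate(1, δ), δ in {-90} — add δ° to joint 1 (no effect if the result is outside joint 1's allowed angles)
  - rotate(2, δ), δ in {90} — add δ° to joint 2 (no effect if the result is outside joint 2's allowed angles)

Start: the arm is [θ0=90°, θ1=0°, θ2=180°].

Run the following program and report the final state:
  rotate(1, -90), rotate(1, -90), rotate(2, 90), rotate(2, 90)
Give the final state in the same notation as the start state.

start: [θ0=90°, θ1=0°, θ2=180°]
t=1 rotate(1, -90) ⇒ [θ0=90°, θ1=0°, θ2=180°]
t=2 rotate(1, -90) ⇒ [θ0=90°, θ1=0°, θ2=180°]
t=3 rotate(2, 90) ⇒ [θ0=90°, θ1=0°, θ2=270°]
t=4 rotate(2, 90) ⇒ [θ0=90°, θ1=0°, θ2=0°]

[θ0=90°, θ1=0°, θ2=0°]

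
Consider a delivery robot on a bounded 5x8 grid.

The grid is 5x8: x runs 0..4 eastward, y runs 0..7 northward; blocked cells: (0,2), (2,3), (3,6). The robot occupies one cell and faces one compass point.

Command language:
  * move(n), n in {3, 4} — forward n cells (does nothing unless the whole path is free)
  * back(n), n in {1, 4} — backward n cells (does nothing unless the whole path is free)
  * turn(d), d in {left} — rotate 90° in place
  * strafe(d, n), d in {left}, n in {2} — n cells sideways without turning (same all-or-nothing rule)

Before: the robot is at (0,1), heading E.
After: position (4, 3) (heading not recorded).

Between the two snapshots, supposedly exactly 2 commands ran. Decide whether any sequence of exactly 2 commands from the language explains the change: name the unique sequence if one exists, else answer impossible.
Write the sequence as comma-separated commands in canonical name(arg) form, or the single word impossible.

move(4), strafe(left, 2)

key: running strafe(left, 2) before move(4) would end elsewhere — order is forced
initial: at (0,1), heading E
t=1 move(4) ⇒ at (4,1), heading E
t=2 strafe(left, 2) ⇒ at (4,3), heading E
no rival 2-sequence matches.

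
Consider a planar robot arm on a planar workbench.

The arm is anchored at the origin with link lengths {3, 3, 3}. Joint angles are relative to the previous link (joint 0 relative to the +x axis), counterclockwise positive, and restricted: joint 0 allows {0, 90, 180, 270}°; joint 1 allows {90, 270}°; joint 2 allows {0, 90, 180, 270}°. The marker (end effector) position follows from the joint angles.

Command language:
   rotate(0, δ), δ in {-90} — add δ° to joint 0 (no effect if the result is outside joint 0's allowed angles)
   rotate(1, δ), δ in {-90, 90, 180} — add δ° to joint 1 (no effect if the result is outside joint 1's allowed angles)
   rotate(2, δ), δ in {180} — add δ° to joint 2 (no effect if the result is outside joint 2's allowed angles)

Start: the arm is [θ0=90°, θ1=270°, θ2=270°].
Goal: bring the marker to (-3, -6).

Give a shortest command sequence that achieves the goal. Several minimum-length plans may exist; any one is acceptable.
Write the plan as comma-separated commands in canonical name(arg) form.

rotate(0, -90), rotate(0, -90), rotate(2, 180)

begin: [θ0=90°, θ1=270°, θ2=270°]
t=1 rotate(0, -90) ⇒ [θ0=0°, θ1=270°, θ2=270°]
t=2 rotate(0, -90) ⇒ [θ0=270°, θ1=270°, θ2=270°]
t=3 rotate(2, 180) ⇒ [θ0=270°, θ1=270°, θ2=90°]
minimal: 3 command(s), checked below 3.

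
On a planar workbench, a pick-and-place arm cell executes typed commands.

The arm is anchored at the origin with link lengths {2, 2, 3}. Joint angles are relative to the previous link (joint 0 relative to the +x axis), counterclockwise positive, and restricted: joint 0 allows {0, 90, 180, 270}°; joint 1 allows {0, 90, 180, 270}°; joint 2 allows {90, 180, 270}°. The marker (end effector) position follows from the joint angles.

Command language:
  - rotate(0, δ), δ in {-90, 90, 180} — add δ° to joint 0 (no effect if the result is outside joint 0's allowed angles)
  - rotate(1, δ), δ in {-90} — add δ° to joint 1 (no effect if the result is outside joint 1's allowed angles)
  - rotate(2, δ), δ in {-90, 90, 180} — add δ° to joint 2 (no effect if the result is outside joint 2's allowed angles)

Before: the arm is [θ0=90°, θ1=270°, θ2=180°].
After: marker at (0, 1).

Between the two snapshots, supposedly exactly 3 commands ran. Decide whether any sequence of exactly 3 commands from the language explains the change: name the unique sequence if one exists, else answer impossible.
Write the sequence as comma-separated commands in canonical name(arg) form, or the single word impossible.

initial: [θ0=90°, θ1=270°, θ2=180°]
1. rotate(1, -90) → [θ0=90°, θ1=180°, θ2=180°]
2. rotate(1, -90) → [θ0=90°, θ1=90°, θ2=180°]
3. rotate(1, -90) → [θ0=90°, θ1=0°, θ2=180°]
no rival 3-sequence matches.

rotate(1, -90), rotate(1, -90), rotate(1, -90)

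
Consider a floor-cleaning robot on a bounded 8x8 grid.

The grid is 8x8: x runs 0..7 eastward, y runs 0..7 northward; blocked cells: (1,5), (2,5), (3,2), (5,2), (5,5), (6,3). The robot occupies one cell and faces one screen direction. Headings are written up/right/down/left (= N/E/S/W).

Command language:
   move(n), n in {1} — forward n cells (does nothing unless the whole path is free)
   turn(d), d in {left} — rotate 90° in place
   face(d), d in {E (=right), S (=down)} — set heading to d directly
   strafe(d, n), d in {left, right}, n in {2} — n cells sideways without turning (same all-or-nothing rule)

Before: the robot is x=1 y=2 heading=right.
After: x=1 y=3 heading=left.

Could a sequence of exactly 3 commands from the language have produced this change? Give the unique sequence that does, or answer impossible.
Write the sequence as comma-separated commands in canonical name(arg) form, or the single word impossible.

key: cell and facing (now W) both changed — the 3 commands mix motion and turning
begin: x=1 y=2 heading=right
step 1 (turn(left)): x=1 y=2 heading=up
step 2 (move(1)): x=1 y=3 heading=up
step 3 (turn(left)): x=1 y=3 heading=left
uniquely the one of 216 3-step routes that fits.

turn(left), move(1), turn(left)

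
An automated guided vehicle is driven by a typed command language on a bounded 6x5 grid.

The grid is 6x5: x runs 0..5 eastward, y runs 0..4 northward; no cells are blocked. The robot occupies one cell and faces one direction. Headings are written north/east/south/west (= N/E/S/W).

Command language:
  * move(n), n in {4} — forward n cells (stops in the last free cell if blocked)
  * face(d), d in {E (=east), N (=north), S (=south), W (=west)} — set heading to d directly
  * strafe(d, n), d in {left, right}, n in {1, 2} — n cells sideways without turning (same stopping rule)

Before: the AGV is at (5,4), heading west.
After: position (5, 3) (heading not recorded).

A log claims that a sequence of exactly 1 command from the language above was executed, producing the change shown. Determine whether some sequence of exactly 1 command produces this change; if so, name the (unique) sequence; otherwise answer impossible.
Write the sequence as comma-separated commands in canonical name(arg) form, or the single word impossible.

t0: at (5,4), heading west
[1] after strafe(left, 1): at (5,3), heading west
all 9 alternatives checked — unique.

strafe(left, 1)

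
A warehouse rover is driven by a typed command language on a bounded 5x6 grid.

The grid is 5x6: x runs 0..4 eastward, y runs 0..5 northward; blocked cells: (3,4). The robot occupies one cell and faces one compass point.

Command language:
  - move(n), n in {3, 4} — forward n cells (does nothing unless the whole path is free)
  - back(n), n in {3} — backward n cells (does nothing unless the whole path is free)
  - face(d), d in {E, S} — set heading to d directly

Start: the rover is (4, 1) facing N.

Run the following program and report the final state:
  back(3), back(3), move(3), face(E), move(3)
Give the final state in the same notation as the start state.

from: (4, 1) facing N
step 1 (back(3)): (4, 1) facing N
step 2 (back(3)): (4, 1) facing N
step 3 (move(3)): (4, 4) facing N
step 4 (face(E)): (4, 4) facing E
step 5 (move(3)): (4, 4) facing E

(4, 4) facing E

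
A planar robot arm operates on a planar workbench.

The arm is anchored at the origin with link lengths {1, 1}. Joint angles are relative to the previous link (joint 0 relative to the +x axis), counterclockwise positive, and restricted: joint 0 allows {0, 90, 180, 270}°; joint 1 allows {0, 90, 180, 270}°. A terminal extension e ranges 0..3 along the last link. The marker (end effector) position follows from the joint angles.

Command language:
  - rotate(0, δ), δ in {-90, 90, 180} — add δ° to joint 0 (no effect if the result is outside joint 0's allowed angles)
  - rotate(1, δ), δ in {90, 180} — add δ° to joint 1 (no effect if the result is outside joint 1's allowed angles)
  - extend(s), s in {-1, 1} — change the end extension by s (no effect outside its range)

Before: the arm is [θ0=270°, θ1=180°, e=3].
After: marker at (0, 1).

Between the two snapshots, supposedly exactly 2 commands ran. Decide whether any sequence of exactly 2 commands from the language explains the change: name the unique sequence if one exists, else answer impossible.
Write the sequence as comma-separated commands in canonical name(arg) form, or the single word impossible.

start: [θ0=270°, θ1=180°, e=3]
1. extend(-1) → [θ0=270°, θ1=180°, e=2]
2. extend(-1) → [θ0=270°, θ1=180°, e=1]
no other 2-command option fits: unique.

extend(-1), extend(-1)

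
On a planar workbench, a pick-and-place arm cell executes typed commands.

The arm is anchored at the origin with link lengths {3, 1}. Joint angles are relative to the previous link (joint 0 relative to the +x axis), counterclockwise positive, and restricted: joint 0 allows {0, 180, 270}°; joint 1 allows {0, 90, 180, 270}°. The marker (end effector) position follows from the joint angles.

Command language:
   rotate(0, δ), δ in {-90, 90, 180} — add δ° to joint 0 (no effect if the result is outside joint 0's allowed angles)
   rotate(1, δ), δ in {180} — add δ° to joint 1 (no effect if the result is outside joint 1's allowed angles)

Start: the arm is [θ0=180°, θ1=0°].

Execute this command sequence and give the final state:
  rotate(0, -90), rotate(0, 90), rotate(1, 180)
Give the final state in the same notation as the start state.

[θ0=270°, θ1=180°]

begin: [θ0=180°, θ1=0°]
t=1 rotate(0, -90) ⇒ [θ0=180°, θ1=0°]
t=2 rotate(0, 90) ⇒ [θ0=270°, θ1=0°]
t=3 rotate(1, 180) ⇒ [θ0=270°, θ1=180°]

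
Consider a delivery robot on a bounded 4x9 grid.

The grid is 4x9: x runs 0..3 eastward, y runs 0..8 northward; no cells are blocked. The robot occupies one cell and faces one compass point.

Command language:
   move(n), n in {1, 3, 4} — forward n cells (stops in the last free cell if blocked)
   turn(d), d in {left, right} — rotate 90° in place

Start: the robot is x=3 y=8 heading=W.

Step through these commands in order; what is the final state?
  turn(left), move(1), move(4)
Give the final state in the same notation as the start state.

t0: x=3 y=8 heading=W
t=1 turn(left) ⇒ x=3 y=8 heading=S
t=2 move(1) ⇒ x=3 y=7 heading=S
t=3 move(4) ⇒ x=3 y=3 heading=S

x=3 y=3 heading=S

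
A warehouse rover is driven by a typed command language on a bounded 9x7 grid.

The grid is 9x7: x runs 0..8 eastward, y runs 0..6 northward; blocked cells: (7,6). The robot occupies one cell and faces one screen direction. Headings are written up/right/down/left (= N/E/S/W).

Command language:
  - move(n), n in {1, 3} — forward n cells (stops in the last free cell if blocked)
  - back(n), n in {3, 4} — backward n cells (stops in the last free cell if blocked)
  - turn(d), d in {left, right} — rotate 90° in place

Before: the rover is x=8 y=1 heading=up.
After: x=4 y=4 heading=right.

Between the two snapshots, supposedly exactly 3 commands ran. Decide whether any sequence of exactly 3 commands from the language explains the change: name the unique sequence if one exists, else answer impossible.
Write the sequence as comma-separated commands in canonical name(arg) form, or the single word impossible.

key: order matters: swapping move(3) and back(4) lands elsewhere
t0: x=8 y=1 heading=up
step 1 (move(3)): x=8 y=4 heading=up
step 2 (turn(right)): x=8 y=4 heading=right
step 3 (back(4)): x=4 y=4 heading=right
all 216 alternatives checked — unique.

move(3), turn(right), back(4)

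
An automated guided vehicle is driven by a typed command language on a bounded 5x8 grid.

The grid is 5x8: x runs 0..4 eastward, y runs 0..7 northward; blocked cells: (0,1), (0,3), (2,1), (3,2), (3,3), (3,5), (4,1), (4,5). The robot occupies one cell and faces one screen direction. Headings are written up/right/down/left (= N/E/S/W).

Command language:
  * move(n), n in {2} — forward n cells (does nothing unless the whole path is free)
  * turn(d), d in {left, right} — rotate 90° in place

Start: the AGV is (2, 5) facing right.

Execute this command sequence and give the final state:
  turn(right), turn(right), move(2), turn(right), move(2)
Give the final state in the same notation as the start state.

from: (2, 5) facing right
[1] after turn(right): (2, 5) facing down
[2] after turn(right): (2, 5) facing left
[3] after move(2): (0, 5) facing left
[4] after turn(right): (0, 5) facing up
[5] after move(2): (0, 7) facing up

(0, 7) facing up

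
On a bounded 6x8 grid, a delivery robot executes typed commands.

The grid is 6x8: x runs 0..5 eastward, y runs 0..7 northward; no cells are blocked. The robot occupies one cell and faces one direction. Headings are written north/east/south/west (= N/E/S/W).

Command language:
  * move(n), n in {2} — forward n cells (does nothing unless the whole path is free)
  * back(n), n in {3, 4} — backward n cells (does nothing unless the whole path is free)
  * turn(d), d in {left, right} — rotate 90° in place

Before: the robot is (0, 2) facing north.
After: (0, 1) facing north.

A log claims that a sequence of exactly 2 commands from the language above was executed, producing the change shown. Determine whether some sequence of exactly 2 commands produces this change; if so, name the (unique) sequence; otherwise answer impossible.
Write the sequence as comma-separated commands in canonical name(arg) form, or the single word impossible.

key: order matters: swapping move(2) and back(3) lands elsewhere
from: (0, 2) facing north
t=1 move(2) ⇒ (0, 4) facing north
t=2 back(3) ⇒ (0, 1) facing north
no rival 2-sequence matches.

move(2), back(3)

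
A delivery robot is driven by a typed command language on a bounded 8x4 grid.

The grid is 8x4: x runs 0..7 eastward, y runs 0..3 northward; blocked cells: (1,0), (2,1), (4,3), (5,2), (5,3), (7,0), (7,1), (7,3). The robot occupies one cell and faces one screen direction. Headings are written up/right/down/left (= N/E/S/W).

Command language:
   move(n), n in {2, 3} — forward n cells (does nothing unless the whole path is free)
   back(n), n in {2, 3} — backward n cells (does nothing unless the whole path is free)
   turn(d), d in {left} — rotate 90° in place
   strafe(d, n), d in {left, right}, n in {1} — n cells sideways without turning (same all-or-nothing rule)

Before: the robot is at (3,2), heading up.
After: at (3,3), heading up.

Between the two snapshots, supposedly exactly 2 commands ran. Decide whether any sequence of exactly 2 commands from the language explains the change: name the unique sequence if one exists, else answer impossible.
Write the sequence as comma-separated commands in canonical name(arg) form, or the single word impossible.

back(2), move(3)

key: heading stays N — no command in the sequence turns
initial: at (3,2), heading up
step 1 (back(2)): at (3,0), heading up
step 2 (move(3)): at (3,3), heading up
no other 2-command option fits: unique.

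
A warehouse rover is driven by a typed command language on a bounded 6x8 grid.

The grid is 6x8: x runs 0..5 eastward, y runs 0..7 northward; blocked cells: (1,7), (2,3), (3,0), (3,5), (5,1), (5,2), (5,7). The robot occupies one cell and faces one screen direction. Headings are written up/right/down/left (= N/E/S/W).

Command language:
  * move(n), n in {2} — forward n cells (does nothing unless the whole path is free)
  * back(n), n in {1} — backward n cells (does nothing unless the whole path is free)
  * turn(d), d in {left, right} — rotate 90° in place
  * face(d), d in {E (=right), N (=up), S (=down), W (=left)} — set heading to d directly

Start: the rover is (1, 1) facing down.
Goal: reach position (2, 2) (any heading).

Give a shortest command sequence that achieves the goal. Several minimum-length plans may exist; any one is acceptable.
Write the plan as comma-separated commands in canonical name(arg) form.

back(1), face(W), back(1)

t0: (1, 1) facing down
step 1 (back(1)): (1, 2) facing down
step 2 (face(W)): (1, 2) facing left
step 3 (back(1)): (2, 2) facing left
nothing shorter than 3 reaches the goal.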